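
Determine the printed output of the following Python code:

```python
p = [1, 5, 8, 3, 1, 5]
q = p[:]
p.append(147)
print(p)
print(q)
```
[1, 5, 8, 3, 1, 5, 147]
[1, 5, 8, 3, 1, 5]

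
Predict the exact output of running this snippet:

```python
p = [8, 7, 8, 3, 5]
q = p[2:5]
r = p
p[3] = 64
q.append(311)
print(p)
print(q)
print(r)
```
[8, 7, 8, 64, 5]
[8, 3, 5, 311]
[8, 7, 8, 64, 5]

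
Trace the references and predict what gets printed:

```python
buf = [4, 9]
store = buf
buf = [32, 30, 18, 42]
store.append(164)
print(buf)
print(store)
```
[32, 30, 18, 42]
[4, 9, 164]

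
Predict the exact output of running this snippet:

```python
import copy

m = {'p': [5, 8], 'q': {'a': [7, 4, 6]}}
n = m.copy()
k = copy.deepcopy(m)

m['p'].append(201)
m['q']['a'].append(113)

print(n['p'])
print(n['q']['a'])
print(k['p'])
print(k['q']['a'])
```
[5, 8, 201]
[7, 4, 6, 113]
[5, 8]
[7, 4, 6]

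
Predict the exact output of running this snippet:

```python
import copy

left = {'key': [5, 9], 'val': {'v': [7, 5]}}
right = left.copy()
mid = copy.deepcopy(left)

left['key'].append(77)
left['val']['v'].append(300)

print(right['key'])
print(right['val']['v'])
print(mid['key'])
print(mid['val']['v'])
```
[5, 9, 77]
[7, 5, 300]
[5, 9]
[7, 5]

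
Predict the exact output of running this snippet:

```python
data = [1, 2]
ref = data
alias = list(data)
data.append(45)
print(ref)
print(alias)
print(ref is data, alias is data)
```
[1, 2, 45]
[1, 2]
True False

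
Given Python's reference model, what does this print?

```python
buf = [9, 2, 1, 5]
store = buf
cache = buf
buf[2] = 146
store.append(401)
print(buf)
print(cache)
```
[9, 2, 146, 5, 401]
[9, 2, 146, 5, 401]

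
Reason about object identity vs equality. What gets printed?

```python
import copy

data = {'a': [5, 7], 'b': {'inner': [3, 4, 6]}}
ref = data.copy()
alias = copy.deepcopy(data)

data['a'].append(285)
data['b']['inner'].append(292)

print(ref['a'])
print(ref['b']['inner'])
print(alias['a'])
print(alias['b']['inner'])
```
[5, 7, 285]
[3, 4, 6, 292]
[5, 7]
[3, 4, 6]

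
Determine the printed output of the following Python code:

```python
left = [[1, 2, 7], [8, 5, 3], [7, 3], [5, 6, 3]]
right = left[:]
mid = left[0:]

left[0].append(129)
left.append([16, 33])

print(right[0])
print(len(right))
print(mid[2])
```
[1, 2, 7, 129]
4
[7, 3]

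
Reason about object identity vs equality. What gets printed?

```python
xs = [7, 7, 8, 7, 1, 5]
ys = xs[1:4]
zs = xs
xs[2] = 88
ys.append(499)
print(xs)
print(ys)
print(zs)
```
[7, 7, 88, 7, 1, 5]
[7, 8, 7, 499]
[7, 7, 88, 7, 1, 5]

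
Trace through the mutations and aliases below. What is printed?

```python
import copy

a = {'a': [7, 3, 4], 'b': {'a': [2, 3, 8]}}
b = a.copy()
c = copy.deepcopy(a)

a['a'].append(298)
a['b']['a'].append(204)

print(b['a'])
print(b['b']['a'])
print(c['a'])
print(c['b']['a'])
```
[7, 3, 4, 298]
[2, 3, 8, 204]
[7, 3, 4]
[2, 3, 8]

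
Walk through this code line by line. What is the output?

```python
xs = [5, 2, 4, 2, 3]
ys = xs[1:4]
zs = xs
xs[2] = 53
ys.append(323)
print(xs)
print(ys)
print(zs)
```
[5, 2, 53, 2, 3]
[2, 4, 2, 323]
[5, 2, 53, 2, 3]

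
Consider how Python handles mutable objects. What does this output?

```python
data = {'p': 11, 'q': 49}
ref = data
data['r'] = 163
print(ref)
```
{'p': 11, 'q': 49, 'r': 163}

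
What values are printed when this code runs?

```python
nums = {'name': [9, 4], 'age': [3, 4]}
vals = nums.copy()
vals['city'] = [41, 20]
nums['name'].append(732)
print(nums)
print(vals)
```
{'name': [9, 4, 732], 'age': [3, 4]}
{'name': [9, 4, 732], 'age': [3, 4], 'city': [41, 20]}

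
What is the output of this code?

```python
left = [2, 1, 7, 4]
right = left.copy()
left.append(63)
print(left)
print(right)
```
[2, 1, 7, 4, 63]
[2, 1, 7, 4]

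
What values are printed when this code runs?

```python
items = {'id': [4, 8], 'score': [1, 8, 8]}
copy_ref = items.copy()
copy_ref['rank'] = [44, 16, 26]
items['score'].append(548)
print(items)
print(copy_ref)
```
{'id': [4, 8], 'score': [1, 8, 8, 548]}
{'id': [4, 8], 'score': [1, 8, 8, 548], 'rank': [44, 16, 26]}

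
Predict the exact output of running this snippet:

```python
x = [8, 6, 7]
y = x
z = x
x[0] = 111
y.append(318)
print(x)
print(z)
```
[111, 6, 7, 318]
[111, 6, 7, 318]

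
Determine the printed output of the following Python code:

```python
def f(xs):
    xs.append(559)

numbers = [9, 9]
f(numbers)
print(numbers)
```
[9, 9, 559]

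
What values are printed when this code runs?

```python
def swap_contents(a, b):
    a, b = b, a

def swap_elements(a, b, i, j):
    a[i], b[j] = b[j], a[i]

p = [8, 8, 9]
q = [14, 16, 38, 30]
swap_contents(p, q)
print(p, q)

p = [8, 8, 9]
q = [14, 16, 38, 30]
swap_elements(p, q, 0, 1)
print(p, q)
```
[8, 8, 9] [14, 16, 38, 30]
[16, 8, 9] [14, 8, 38, 30]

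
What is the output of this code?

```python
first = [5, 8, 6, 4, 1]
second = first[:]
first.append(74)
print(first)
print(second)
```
[5, 8, 6, 4, 1, 74]
[5, 8, 6, 4, 1]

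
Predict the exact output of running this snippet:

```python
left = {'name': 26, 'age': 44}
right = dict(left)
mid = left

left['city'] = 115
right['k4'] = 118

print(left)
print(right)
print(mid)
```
{'name': 26, 'age': 44, 'city': 115}
{'name': 26, 'age': 44, 'k4': 118}
{'name': 26, 'age': 44, 'city': 115}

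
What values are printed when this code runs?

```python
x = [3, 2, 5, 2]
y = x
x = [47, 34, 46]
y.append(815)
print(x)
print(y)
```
[47, 34, 46]
[3, 2, 5, 2, 815]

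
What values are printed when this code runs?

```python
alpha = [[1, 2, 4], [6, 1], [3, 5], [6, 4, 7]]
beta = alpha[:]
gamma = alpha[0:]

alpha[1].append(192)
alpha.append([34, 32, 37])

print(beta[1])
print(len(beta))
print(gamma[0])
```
[6, 1, 192]
4
[1, 2, 4]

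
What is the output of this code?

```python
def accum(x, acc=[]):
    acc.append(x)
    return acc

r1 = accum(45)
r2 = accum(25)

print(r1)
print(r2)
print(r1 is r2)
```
[45, 25]
[45, 25]
True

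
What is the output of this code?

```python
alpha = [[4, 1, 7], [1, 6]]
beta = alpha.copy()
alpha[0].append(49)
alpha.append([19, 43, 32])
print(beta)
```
[[4, 1, 7, 49], [1, 6]]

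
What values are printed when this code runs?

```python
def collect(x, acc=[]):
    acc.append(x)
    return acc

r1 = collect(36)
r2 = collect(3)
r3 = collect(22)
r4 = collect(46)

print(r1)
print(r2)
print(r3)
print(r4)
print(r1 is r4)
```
[36, 3, 22, 46]
[36, 3, 22, 46]
[36, 3, 22, 46]
[36, 3, 22, 46]
True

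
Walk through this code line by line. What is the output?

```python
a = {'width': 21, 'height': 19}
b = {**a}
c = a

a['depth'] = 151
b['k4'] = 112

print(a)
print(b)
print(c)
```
{'width': 21, 'height': 19, 'depth': 151}
{'width': 21, 'height': 19, 'k4': 112}
{'width': 21, 'height': 19, 'depth': 151}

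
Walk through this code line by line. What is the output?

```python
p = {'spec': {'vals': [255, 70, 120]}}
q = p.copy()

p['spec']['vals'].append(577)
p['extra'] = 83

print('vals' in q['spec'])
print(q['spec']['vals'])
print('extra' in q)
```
True
[255, 70, 120, 577]
False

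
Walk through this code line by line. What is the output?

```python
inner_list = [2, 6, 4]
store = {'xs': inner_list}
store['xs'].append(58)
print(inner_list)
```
[2, 6, 4, 58]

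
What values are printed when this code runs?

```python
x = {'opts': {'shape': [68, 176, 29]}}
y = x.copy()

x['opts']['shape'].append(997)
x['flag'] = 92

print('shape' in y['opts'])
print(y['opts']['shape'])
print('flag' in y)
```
True
[68, 176, 29, 997]
False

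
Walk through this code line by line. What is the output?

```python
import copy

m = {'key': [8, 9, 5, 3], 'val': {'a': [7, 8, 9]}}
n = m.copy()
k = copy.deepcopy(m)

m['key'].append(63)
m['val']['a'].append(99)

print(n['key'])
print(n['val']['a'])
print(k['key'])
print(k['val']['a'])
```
[8, 9, 5, 3, 63]
[7, 8, 9, 99]
[8, 9, 5, 3]
[7, 8, 9]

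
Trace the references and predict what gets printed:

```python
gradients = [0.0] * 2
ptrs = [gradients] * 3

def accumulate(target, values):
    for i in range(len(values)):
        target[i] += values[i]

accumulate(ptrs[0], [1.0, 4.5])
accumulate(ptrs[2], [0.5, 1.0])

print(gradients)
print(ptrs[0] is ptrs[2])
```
[1.5, 5.5]
True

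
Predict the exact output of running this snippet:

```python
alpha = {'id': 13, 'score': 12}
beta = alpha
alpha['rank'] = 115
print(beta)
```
{'id': 13, 'score': 12, 'rank': 115}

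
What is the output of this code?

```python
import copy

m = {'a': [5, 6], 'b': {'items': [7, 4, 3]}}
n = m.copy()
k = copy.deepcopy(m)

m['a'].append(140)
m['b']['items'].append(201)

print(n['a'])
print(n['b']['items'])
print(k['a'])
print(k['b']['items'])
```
[5, 6, 140]
[7, 4, 3, 201]
[5, 6]
[7, 4, 3]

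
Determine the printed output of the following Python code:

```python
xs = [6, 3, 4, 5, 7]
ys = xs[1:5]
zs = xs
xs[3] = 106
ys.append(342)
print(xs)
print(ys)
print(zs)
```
[6, 3, 4, 106, 7]
[3, 4, 5, 7, 342]
[6, 3, 4, 106, 7]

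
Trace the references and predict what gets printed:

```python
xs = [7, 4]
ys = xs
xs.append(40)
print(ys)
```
[7, 4, 40]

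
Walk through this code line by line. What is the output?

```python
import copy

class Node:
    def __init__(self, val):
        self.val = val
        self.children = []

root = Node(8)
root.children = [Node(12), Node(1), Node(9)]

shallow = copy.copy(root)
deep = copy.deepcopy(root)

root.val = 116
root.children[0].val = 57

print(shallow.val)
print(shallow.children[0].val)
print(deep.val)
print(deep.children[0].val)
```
8
57
8
12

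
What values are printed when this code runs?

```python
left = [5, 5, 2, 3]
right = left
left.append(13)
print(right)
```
[5, 5, 2, 3, 13]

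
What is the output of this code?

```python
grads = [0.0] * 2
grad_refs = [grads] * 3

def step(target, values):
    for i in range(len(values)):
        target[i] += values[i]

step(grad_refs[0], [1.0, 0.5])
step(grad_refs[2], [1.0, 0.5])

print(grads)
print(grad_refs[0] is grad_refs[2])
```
[2.0, 1.0]
True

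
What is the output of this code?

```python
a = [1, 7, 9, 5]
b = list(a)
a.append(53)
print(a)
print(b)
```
[1, 7, 9, 5, 53]
[1, 7, 9, 5]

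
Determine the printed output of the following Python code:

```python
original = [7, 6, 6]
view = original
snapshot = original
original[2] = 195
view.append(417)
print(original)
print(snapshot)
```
[7, 6, 195, 417]
[7, 6, 195, 417]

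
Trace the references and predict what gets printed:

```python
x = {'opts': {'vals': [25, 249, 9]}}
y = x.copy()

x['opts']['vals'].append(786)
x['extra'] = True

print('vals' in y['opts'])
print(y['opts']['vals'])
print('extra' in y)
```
True
[25, 249, 9, 786]
False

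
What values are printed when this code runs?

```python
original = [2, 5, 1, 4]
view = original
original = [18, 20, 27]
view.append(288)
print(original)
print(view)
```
[18, 20, 27]
[2, 5, 1, 4, 288]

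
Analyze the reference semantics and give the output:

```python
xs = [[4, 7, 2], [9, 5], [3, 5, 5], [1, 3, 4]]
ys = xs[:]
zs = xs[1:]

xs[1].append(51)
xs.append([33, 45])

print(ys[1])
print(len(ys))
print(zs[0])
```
[9, 5, 51]
4
[9, 5, 51]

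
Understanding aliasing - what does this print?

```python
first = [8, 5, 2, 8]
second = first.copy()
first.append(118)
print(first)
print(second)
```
[8, 5, 2, 8, 118]
[8, 5, 2, 8]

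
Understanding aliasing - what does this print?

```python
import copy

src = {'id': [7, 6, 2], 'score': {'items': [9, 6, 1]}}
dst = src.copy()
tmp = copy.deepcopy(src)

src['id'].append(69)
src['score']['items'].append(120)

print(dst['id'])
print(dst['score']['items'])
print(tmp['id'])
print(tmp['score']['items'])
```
[7, 6, 2, 69]
[9, 6, 1, 120]
[7, 6, 2]
[9, 6, 1]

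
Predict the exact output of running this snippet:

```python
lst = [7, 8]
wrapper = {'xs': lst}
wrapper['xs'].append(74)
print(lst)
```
[7, 8, 74]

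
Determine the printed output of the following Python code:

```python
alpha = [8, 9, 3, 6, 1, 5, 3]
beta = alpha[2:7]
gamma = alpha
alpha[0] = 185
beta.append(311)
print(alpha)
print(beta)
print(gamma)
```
[185, 9, 3, 6, 1, 5, 3]
[3, 6, 1, 5, 3, 311]
[185, 9, 3, 6, 1, 5, 3]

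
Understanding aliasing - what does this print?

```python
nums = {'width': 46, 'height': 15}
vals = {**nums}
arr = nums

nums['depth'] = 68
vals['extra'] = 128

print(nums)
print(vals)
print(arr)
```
{'width': 46, 'height': 15, 'depth': 68}
{'width': 46, 'height': 15, 'extra': 128}
{'width': 46, 'height': 15, 'depth': 68}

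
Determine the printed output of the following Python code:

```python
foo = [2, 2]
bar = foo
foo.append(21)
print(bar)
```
[2, 2, 21]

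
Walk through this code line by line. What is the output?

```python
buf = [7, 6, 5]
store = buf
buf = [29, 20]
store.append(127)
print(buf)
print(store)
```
[29, 20]
[7, 6, 5, 127]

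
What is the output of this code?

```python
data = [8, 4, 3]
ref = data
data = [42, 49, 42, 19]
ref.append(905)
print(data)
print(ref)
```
[42, 49, 42, 19]
[8, 4, 3, 905]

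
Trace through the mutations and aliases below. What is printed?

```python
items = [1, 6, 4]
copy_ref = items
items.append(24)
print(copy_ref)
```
[1, 6, 4, 24]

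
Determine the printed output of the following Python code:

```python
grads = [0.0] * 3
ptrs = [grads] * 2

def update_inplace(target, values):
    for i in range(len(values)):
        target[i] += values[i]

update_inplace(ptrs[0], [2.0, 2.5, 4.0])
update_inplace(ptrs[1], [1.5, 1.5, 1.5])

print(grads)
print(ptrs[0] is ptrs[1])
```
[3.5, 4.0, 5.5]
True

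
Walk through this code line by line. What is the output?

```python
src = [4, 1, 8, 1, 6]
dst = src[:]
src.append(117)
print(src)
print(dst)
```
[4, 1, 8, 1, 6, 117]
[4, 1, 8, 1, 6]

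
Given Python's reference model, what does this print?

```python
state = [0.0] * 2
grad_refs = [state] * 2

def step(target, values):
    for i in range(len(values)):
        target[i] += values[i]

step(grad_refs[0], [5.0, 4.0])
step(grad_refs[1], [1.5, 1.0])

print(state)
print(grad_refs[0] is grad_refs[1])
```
[6.5, 5.0]
True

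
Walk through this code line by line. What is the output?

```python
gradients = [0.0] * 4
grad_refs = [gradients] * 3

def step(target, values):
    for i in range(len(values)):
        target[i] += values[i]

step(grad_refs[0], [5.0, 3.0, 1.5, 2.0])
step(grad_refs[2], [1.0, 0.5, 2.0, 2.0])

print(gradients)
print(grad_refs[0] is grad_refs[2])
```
[6.0, 3.5, 3.5, 4.0]
True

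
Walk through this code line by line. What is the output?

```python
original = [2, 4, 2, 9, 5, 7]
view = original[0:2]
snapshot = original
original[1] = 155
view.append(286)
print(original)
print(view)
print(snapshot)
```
[2, 155, 2, 9, 5, 7]
[2, 4, 286]
[2, 155, 2, 9, 5, 7]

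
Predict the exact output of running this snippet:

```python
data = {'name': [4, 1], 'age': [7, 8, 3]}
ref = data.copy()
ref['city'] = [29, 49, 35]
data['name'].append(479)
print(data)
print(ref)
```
{'name': [4, 1, 479], 'age': [7, 8, 3]}
{'name': [4, 1, 479], 'age': [7, 8, 3], 'city': [29, 49, 35]}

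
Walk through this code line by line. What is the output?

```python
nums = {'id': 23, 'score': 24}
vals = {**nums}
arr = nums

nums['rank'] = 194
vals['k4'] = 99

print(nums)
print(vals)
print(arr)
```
{'id': 23, 'score': 24, 'rank': 194}
{'id': 23, 'score': 24, 'k4': 99}
{'id': 23, 'score': 24, 'rank': 194}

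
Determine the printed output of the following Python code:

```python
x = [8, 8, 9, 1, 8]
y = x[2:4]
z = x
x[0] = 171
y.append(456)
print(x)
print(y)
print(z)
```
[171, 8, 9, 1, 8]
[9, 1, 456]
[171, 8, 9, 1, 8]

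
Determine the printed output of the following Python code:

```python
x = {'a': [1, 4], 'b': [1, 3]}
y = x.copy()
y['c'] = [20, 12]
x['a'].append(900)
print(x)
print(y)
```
{'a': [1, 4, 900], 'b': [1, 3]}
{'a': [1, 4, 900], 'b': [1, 3], 'c': [20, 12]}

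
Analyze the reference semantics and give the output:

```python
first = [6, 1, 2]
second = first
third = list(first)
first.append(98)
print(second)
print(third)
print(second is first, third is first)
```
[6, 1, 2, 98]
[6, 1, 2]
True False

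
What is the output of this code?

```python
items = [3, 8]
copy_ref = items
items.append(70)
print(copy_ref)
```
[3, 8, 70]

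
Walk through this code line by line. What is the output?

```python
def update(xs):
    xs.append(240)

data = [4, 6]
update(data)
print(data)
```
[4, 6, 240]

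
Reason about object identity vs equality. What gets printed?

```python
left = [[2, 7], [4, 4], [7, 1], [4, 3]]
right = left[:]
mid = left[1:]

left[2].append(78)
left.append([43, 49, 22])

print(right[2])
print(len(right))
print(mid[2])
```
[7, 1, 78]
4
[4, 3]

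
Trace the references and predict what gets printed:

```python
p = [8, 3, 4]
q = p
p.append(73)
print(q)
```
[8, 3, 4, 73]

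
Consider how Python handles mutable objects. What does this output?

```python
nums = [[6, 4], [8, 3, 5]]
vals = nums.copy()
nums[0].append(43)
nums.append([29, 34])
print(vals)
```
[[6, 4, 43], [8, 3, 5]]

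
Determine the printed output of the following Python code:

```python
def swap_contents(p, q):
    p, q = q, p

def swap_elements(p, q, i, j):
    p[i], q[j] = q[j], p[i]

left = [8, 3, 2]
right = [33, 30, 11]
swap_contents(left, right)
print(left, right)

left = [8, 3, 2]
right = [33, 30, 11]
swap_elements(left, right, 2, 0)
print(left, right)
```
[8, 3, 2] [33, 30, 11]
[8, 3, 33] [2, 30, 11]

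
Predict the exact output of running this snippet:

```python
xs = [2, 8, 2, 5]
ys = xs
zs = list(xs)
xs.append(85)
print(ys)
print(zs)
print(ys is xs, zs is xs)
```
[2, 8, 2, 5, 85]
[2, 8, 2, 5]
True False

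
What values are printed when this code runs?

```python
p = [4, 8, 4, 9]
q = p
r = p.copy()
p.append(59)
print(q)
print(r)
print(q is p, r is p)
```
[4, 8, 4, 9, 59]
[4, 8, 4, 9]
True False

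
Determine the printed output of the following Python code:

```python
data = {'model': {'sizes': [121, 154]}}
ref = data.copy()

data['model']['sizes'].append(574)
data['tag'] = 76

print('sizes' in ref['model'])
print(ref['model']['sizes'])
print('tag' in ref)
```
True
[121, 154, 574]
False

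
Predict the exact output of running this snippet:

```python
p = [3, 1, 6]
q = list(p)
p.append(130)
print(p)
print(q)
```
[3, 1, 6, 130]
[3, 1, 6]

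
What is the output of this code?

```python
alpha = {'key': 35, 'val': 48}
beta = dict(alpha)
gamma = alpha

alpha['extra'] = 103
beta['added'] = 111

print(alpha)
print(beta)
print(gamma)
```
{'key': 35, 'val': 48, 'extra': 103}
{'key': 35, 'val': 48, 'added': 111}
{'key': 35, 'val': 48, 'extra': 103}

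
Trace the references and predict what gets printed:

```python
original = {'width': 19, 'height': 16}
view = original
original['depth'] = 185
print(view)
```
{'width': 19, 'height': 16, 'depth': 185}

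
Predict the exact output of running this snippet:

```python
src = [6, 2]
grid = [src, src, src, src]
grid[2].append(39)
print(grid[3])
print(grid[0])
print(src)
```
[6, 2, 39]
[6, 2, 39]
[6, 2, 39]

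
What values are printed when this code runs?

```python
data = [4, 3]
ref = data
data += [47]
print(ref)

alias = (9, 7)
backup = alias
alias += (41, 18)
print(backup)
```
[4, 3, 47]
(9, 7)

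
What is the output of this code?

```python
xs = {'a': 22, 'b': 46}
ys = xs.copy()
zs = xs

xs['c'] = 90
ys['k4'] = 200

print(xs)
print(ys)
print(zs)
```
{'a': 22, 'b': 46, 'c': 90}
{'a': 22, 'b': 46, 'k4': 200}
{'a': 22, 'b': 46, 'c': 90}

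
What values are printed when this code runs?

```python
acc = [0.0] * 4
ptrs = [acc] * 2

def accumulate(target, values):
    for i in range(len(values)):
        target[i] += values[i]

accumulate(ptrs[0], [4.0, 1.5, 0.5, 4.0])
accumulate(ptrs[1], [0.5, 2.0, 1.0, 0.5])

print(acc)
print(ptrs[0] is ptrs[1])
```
[4.5, 3.5, 1.5, 4.5]
True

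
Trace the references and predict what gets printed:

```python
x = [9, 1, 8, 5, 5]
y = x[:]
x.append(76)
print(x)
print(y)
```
[9, 1, 8, 5, 5, 76]
[9, 1, 8, 5, 5]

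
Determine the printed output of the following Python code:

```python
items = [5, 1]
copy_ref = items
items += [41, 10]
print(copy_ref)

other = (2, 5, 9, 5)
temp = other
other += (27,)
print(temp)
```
[5, 1, 41, 10]
(2, 5, 9, 5)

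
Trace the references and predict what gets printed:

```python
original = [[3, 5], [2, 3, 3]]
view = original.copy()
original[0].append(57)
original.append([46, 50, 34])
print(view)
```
[[3, 5, 57], [2, 3, 3]]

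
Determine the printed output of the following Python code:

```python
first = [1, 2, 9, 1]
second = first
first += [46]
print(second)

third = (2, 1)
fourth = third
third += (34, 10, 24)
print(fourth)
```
[1, 2, 9, 1, 46]
(2, 1)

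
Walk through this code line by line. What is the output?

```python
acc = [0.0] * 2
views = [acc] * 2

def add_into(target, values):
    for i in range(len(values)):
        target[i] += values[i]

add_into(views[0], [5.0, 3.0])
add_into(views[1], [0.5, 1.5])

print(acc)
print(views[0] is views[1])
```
[5.5, 4.5]
True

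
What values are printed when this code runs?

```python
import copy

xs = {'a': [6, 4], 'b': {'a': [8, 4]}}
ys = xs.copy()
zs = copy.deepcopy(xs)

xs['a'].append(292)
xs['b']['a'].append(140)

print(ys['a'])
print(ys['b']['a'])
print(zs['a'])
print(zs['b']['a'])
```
[6, 4, 292]
[8, 4, 140]
[6, 4]
[8, 4]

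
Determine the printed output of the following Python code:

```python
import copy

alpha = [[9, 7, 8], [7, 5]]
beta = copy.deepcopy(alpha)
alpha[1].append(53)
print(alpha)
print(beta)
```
[[9, 7, 8], [7, 5, 53]]
[[9, 7, 8], [7, 5]]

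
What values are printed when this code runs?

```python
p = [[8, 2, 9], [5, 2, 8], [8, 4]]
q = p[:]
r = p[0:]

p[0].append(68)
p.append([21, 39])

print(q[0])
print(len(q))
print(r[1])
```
[8, 2, 9, 68]
3
[5, 2, 8]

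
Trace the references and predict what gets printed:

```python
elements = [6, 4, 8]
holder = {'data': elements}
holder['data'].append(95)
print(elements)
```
[6, 4, 8, 95]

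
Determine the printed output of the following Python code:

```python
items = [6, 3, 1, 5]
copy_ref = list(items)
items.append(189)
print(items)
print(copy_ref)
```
[6, 3, 1, 5, 189]
[6, 3, 1, 5]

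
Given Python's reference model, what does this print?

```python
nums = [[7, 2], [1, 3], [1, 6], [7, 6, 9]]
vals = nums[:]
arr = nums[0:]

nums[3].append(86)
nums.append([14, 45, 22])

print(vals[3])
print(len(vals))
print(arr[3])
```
[7, 6, 9, 86]
4
[7, 6, 9, 86]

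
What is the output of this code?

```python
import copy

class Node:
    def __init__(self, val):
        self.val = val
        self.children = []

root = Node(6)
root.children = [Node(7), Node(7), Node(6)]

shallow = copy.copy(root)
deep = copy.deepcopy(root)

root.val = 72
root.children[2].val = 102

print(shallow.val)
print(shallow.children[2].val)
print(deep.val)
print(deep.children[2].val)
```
6
102
6
6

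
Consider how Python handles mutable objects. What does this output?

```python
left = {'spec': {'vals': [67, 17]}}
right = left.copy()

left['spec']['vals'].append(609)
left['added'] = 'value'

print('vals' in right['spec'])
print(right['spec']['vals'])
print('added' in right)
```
True
[67, 17, 609]
False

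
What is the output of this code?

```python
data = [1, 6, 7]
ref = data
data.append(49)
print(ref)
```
[1, 6, 7, 49]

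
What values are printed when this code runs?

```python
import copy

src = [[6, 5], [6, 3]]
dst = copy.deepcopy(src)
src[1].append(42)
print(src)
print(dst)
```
[[6, 5], [6, 3, 42]]
[[6, 5], [6, 3]]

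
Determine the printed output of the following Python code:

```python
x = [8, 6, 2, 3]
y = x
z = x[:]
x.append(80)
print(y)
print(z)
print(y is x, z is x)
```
[8, 6, 2, 3, 80]
[8, 6, 2, 3]
True False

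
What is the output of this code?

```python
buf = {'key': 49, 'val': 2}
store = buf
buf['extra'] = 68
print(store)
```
{'key': 49, 'val': 2, 'extra': 68}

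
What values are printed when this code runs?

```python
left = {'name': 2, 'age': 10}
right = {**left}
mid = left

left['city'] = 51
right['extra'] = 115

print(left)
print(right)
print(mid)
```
{'name': 2, 'age': 10, 'city': 51}
{'name': 2, 'age': 10, 'extra': 115}
{'name': 2, 'age': 10, 'city': 51}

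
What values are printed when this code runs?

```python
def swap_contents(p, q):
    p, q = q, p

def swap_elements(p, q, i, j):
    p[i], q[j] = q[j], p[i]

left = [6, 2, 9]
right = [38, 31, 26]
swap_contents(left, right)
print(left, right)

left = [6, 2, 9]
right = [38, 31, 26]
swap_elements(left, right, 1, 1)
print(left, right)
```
[6, 2, 9] [38, 31, 26]
[6, 31, 9] [38, 2, 26]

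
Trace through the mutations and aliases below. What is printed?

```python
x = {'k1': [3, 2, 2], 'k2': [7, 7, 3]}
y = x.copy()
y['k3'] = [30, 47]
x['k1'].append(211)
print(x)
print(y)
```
{'k1': [3, 2, 2, 211], 'k2': [7, 7, 3]}
{'k1': [3, 2, 2, 211], 'k2': [7, 7, 3], 'k3': [30, 47]}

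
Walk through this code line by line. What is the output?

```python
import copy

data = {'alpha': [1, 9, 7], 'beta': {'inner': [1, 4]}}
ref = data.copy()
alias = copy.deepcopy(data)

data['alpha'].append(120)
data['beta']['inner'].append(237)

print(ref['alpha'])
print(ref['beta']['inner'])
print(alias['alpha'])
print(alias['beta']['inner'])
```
[1, 9, 7, 120]
[1, 4, 237]
[1, 9, 7]
[1, 4]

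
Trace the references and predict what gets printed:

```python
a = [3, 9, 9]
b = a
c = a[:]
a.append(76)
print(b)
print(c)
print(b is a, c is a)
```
[3, 9, 9, 76]
[3, 9, 9]
True False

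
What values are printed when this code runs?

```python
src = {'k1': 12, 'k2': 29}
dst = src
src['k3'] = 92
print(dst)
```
{'k1': 12, 'k2': 29, 'k3': 92}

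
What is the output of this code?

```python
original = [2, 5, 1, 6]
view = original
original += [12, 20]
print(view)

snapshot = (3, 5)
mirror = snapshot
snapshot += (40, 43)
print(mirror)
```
[2, 5, 1, 6, 12, 20]
(3, 5)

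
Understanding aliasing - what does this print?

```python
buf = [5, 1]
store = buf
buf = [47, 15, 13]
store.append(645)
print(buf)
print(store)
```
[47, 15, 13]
[5, 1, 645]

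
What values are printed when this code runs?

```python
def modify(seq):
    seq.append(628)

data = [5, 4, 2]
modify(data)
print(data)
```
[5, 4, 2, 628]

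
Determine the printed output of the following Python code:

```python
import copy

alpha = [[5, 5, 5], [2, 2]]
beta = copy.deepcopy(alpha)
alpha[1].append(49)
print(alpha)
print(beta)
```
[[5, 5, 5], [2, 2, 49]]
[[5, 5, 5], [2, 2]]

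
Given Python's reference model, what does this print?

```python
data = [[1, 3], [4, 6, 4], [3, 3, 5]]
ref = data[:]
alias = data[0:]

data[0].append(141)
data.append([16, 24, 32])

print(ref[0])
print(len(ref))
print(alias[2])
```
[1, 3, 141]
3
[3, 3, 5]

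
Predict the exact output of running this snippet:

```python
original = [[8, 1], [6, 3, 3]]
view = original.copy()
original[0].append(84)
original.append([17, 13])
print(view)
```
[[8, 1, 84], [6, 3, 3]]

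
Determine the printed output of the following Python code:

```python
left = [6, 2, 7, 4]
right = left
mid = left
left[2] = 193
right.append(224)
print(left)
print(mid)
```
[6, 2, 193, 4, 224]
[6, 2, 193, 4, 224]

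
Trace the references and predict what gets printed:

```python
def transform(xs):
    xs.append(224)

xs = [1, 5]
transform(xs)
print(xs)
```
[1, 5, 224]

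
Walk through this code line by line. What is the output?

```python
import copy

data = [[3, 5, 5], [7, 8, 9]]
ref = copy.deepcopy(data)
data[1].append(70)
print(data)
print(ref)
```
[[3, 5, 5], [7, 8, 9, 70]]
[[3, 5, 5], [7, 8, 9]]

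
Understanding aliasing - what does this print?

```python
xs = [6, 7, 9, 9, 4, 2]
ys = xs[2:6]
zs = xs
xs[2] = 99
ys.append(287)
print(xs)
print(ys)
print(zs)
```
[6, 7, 99, 9, 4, 2]
[9, 9, 4, 2, 287]
[6, 7, 99, 9, 4, 2]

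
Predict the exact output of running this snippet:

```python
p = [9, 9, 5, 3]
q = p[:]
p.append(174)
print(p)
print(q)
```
[9, 9, 5, 3, 174]
[9, 9, 5, 3]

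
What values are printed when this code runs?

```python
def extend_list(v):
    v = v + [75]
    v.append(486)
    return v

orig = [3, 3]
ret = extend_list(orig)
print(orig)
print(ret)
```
[3, 3]
[3, 3, 75, 486]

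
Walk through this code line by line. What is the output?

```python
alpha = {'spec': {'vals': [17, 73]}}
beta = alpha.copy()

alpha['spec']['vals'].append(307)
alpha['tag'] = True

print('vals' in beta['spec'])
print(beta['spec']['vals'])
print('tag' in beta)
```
True
[17, 73, 307]
False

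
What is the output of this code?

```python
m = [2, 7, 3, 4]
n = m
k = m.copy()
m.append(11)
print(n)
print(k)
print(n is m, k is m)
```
[2, 7, 3, 4, 11]
[2, 7, 3, 4]
True False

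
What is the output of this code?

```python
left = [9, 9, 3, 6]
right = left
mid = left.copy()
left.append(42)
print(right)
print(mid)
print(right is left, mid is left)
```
[9, 9, 3, 6, 42]
[9, 9, 3, 6]
True False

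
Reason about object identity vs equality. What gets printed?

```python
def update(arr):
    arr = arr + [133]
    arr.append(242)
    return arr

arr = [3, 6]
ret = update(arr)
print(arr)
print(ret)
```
[3, 6]
[3, 6, 133, 242]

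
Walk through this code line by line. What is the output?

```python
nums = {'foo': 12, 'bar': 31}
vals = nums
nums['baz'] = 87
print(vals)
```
{'foo': 12, 'bar': 31, 'baz': 87}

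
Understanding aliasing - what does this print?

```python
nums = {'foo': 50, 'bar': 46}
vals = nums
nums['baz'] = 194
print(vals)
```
{'foo': 50, 'bar': 46, 'baz': 194}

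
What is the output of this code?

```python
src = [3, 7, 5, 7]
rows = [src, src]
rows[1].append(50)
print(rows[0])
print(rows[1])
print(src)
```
[3, 7, 5, 7, 50]
[3, 7, 5, 7, 50]
[3, 7, 5, 7, 50]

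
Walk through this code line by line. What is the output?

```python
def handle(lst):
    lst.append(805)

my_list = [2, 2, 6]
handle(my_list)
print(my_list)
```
[2, 2, 6, 805]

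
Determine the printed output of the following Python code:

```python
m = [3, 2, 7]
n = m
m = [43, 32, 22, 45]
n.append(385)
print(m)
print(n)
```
[43, 32, 22, 45]
[3, 2, 7, 385]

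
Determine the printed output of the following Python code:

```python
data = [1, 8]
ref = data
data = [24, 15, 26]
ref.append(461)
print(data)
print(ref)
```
[24, 15, 26]
[1, 8, 461]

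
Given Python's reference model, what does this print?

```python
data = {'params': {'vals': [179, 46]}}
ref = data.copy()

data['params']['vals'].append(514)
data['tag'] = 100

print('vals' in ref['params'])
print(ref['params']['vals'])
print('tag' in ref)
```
True
[179, 46, 514]
False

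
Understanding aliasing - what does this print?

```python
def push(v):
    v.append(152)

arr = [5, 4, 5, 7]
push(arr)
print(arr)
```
[5, 4, 5, 7, 152]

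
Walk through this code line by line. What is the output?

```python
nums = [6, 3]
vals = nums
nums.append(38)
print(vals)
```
[6, 3, 38]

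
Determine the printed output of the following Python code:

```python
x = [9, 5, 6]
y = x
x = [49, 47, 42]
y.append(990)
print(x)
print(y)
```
[49, 47, 42]
[9, 5, 6, 990]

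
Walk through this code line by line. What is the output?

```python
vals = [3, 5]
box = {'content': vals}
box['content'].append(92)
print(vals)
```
[3, 5, 92]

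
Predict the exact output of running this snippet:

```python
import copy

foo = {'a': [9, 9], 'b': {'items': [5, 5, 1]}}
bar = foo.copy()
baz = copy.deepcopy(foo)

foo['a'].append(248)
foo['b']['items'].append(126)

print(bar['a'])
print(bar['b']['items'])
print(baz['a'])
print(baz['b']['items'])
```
[9, 9, 248]
[5, 5, 1, 126]
[9, 9]
[5, 5, 1]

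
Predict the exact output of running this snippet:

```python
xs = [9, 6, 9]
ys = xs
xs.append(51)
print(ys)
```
[9, 6, 9, 51]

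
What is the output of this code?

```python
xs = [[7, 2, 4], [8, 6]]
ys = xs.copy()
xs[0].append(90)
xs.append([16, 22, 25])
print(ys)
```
[[7, 2, 4, 90], [8, 6]]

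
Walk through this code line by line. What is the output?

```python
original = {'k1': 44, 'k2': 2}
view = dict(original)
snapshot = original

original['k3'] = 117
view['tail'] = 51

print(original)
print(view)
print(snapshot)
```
{'k1': 44, 'k2': 2, 'k3': 117}
{'k1': 44, 'k2': 2, 'tail': 51}
{'k1': 44, 'k2': 2, 'k3': 117}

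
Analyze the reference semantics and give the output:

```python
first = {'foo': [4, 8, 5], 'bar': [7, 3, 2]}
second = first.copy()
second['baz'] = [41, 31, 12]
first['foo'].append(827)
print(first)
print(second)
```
{'foo': [4, 8, 5, 827], 'bar': [7, 3, 2]}
{'foo': [4, 8, 5, 827], 'bar': [7, 3, 2], 'baz': [41, 31, 12]}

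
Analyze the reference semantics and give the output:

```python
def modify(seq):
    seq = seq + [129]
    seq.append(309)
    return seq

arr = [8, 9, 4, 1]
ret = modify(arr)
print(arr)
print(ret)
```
[8, 9, 4, 1]
[8, 9, 4, 1, 129, 309]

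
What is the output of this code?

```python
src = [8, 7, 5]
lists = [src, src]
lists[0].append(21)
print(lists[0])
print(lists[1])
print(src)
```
[8, 7, 5, 21]
[8, 7, 5, 21]
[8, 7, 5, 21]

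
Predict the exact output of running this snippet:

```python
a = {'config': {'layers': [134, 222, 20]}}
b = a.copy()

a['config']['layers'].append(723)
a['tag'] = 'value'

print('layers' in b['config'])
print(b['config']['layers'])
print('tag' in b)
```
True
[134, 222, 20, 723]
False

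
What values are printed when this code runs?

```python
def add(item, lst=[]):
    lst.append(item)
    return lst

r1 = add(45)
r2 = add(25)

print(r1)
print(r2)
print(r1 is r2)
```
[45, 25]
[45, 25]
True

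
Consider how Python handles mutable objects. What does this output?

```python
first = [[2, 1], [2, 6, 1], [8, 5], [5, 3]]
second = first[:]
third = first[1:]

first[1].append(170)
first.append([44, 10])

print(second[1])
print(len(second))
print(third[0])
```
[2, 6, 1, 170]
4
[2, 6, 1, 170]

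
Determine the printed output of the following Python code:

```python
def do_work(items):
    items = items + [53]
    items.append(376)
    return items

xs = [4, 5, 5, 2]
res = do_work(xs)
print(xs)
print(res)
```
[4, 5, 5, 2]
[4, 5, 5, 2, 53, 376]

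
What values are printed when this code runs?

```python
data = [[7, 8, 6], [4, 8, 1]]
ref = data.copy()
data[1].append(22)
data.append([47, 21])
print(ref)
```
[[7, 8, 6], [4, 8, 1, 22]]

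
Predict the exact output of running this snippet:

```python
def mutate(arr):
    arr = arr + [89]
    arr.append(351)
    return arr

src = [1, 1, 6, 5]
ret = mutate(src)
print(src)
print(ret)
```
[1, 1, 6, 5]
[1, 1, 6, 5, 89, 351]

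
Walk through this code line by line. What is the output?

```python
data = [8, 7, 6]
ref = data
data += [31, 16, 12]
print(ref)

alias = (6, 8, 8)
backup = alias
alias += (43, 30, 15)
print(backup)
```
[8, 7, 6, 31, 16, 12]
(6, 8, 8)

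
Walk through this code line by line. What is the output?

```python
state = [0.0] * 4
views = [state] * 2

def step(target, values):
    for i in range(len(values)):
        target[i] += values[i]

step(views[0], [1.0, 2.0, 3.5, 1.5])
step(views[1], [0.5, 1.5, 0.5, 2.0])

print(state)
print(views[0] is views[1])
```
[1.5, 3.5, 4.0, 3.5]
True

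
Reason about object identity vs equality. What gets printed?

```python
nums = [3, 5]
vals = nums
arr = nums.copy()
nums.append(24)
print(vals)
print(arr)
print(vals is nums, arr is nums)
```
[3, 5, 24]
[3, 5]
True False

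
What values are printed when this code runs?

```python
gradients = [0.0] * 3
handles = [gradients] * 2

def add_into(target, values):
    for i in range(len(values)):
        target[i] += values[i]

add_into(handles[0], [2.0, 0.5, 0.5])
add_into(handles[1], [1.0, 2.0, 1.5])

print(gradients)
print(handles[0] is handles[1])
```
[3.0, 2.5, 2.0]
True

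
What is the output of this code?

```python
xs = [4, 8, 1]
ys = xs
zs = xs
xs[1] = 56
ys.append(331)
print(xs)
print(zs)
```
[4, 56, 1, 331]
[4, 56, 1, 331]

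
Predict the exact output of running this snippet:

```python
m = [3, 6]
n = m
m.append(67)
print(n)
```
[3, 6, 67]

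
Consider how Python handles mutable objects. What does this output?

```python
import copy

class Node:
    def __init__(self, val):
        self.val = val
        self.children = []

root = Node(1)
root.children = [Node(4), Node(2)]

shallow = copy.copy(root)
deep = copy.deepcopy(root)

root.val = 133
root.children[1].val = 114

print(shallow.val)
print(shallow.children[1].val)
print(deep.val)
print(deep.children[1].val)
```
1
114
1
2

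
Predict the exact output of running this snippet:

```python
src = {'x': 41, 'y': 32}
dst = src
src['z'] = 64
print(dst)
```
{'x': 41, 'y': 32, 'z': 64}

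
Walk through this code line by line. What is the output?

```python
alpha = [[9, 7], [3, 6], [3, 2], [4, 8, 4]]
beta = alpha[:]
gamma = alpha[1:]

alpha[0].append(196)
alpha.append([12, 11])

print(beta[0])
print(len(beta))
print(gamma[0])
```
[9, 7, 196]
4
[3, 6]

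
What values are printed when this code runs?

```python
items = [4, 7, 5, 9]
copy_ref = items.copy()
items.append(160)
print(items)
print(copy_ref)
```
[4, 7, 5, 9, 160]
[4, 7, 5, 9]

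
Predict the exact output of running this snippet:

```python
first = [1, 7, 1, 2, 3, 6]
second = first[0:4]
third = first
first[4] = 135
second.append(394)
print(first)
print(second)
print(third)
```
[1, 7, 1, 2, 135, 6]
[1, 7, 1, 2, 394]
[1, 7, 1, 2, 135, 6]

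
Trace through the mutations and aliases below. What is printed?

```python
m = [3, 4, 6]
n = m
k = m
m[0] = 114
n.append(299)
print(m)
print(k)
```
[114, 4, 6, 299]
[114, 4, 6, 299]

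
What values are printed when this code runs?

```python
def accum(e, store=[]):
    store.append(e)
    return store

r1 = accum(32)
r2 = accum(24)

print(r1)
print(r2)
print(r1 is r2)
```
[32, 24]
[32, 24]
True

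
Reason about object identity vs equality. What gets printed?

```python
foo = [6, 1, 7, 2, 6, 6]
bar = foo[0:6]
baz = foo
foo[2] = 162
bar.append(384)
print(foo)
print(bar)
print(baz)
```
[6, 1, 162, 2, 6, 6]
[6, 1, 7, 2, 6, 6, 384]
[6, 1, 162, 2, 6, 6]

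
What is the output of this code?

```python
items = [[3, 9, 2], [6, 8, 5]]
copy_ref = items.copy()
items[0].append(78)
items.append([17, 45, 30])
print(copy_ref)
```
[[3, 9, 2, 78], [6, 8, 5]]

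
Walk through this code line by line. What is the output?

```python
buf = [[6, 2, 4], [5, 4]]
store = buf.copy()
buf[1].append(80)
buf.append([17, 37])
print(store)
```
[[6, 2, 4], [5, 4, 80]]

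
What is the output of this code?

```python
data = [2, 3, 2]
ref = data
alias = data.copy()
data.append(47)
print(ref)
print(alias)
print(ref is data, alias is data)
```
[2, 3, 2, 47]
[2, 3, 2]
True False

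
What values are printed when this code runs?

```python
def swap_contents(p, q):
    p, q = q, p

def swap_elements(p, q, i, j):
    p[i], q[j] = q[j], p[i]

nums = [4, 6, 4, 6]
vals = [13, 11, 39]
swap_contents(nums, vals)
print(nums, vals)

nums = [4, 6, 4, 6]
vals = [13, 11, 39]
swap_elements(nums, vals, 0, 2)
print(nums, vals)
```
[4, 6, 4, 6] [13, 11, 39]
[39, 6, 4, 6] [13, 11, 4]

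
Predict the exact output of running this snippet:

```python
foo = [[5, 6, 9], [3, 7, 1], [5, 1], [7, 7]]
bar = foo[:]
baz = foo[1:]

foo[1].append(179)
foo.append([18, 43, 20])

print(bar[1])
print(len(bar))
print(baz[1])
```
[3, 7, 1, 179]
4
[5, 1]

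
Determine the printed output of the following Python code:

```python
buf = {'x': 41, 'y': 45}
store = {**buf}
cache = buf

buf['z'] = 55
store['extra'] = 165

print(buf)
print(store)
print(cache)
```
{'x': 41, 'y': 45, 'z': 55}
{'x': 41, 'y': 45, 'extra': 165}
{'x': 41, 'y': 45, 'z': 55}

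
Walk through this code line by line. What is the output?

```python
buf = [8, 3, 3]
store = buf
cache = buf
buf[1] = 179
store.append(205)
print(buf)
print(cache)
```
[8, 179, 3, 205]
[8, 179, 3, 205]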